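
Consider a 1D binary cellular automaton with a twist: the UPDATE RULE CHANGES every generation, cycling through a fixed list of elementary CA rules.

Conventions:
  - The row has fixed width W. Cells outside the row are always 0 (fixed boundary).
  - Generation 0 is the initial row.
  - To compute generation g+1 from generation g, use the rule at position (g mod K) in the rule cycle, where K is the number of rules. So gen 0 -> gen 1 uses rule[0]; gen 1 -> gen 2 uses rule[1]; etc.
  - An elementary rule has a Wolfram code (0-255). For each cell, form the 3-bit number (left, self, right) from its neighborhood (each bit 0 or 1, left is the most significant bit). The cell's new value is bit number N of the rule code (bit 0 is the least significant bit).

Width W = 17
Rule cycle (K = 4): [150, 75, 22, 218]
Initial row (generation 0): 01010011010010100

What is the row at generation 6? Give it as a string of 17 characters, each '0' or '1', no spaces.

Answer: 11010100101010111

Derivation:
Gen 0: 01010011010010100
Gen 1 (rule 150): 11011100011110110
Gen 2 (rule 75): 11010101110010110
Gen 3 (rule 22): 00010100001110001
Gen 4 (rule 218): 00100010011111010
Gen 5 (rule 150): 01110111101110011
Gen 6 (rule 75): 11010100101010111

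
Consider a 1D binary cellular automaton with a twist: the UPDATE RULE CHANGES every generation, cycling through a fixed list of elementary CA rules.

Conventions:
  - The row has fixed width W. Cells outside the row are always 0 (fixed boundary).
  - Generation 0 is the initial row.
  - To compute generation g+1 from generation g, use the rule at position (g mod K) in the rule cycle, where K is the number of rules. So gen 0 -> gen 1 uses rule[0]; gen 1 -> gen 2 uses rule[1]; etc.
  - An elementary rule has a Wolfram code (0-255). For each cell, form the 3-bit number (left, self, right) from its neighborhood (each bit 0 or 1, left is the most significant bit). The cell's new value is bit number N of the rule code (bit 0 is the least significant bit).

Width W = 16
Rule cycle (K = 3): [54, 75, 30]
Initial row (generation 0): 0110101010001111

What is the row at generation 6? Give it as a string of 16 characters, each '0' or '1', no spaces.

Answer: 0110011011011110

Derivation:
Gen 0: 0110101010001111
Gen 1 (rule 54): 1001111111010000
Gen 2 (rule 75): 0011000001000111
Gen 3 (rule 30): 0110100011101100
Gen 4 (rule 54): 1001110100010010
Gen 5 (rule 75): 0011010001100100
Gen 6 (rule 30): 0110011011011110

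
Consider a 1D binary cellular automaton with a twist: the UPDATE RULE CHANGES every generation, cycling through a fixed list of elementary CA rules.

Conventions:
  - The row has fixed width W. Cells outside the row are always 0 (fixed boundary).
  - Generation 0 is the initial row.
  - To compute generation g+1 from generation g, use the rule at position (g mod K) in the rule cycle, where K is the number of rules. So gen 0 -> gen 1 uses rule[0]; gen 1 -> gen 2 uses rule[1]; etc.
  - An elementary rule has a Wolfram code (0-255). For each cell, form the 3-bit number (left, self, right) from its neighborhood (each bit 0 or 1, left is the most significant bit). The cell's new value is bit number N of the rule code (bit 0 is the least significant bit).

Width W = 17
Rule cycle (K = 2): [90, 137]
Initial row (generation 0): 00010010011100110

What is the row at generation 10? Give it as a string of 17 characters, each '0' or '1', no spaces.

Gen 0: 00010010011100110
Gen 1 (rule 90): 00101101110111111
Gen 2 (rule 137): 10001001100111110
Gen 3 (rule 90): 01010111111100011
Gen 4 (rule 137): 00000111111001010
Gen 5 (rule 90): 00001100001110001
Gen 6 (rule 137): 11101001101100100
Gen 7 (rule 90): 10100111101111010
Gen 8 (rule 137): 00000111001110000
Gen 9 (rule 90): 00001101111011000
Gen 10 (rule 137): 11101001110010011

Answer: 11101001110010011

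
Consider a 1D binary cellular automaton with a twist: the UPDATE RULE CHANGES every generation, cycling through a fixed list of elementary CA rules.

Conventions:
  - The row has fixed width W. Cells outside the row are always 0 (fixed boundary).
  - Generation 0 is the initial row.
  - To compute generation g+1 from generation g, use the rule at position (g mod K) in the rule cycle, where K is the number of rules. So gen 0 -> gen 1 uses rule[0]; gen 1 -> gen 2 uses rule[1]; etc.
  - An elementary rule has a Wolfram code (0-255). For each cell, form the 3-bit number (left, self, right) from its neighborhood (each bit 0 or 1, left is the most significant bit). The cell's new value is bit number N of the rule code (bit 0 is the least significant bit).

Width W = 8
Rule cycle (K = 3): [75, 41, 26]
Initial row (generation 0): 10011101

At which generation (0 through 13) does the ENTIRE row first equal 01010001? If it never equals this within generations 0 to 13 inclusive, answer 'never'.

Answer: never

Derivation:
Gen 0: 10011101
Gen 1 (rule 75): 00110100
Gen 2 (rule 41): 10101001
Gen 3 (rule 26): 00000110
Gen 4 (rule 75): 11111110
Gen 5 (rule 41): 10000000
Gen 6 (rule 26): 01000000
Gen 7 (rule 75): 10011111
Gen 8 (rule 41): 00010000
Gen 9 (rule 26): 00101000
Gen 10 (rule 75): 11000011
Gen 11 (rule 41): 10011010
Gen 12 (rule 26): 01110001
Gen 13 (rule 75): 11010110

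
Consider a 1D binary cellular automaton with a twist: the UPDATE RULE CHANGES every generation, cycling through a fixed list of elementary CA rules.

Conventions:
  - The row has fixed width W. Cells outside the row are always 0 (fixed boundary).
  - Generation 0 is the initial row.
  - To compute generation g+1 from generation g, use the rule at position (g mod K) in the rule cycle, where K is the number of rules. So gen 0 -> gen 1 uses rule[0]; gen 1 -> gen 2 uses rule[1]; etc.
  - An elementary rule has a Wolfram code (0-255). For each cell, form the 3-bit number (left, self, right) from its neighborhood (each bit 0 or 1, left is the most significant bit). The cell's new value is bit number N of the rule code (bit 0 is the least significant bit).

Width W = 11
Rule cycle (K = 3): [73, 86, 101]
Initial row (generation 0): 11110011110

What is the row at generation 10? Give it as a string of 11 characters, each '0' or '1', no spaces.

Answer: 00000100011

Derivation:
Gen 0: 11110011110
Gen 1 (rule 73): 10010010010
Gen 2 (rule 86): 11111111111
Gen 3 (rule 101): 00000000001
Gen 4 (rule 73): 11111111100
Gen 5 (rule 86): 00000000110
Gen 6 (rule 101): 11111110010
Gen 7 (rule 73): 10000010000
Gen 8 (rule 86): 11000111000
Gen 9 (rule 101): 01010001011
Gen 10 (rule 73): 00000100011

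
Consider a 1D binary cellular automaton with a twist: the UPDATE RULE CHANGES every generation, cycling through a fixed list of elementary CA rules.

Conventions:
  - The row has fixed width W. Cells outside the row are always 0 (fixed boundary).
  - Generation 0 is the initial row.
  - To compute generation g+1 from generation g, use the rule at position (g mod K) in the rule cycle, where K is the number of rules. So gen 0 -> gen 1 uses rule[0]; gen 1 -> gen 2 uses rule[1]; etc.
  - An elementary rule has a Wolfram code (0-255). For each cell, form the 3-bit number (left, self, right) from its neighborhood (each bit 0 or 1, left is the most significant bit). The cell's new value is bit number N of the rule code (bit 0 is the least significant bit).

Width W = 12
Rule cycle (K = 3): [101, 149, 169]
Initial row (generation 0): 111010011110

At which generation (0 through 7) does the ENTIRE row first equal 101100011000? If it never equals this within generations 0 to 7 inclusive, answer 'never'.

Gen 0: 111010011110
Gen 1 (rule 101): 001110000010
Gen 2 (rule 149): 100101111011
Gen 3 (rule 169): 000011110110
Gen 4 (rule 101): 111000011010
Gen 5 (rule 149): 010111000011
Gen 6 (rule 169): 001110011010
Gen 7 (rule 101): 100010001110

Answer: never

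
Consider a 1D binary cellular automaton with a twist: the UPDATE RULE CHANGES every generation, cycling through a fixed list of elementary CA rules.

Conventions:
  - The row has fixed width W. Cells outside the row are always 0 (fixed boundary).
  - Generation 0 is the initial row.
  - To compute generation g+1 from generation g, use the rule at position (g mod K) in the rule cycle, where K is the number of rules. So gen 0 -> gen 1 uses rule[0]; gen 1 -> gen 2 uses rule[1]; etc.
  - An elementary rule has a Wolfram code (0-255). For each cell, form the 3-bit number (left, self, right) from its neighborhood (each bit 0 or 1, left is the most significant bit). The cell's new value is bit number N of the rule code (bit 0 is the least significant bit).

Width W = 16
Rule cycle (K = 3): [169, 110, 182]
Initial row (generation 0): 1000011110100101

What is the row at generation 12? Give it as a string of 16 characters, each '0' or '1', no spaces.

Gen 0: 1000011110100101
Gen 1 (rule 169): 0011011101000010
Gen 2 (rule 110): 0111110111000110
Gen 3 (rule 182): 1011101010101001
Gen 4 (rule 169): 0111010101010000
Gen 5 (rule 110): 1101111111110000
Gen 6 (rule 182): 0010111111101000
Gen 7 (rule 169): 1001111111010011
Gen 8 (rule 110): 1011000001110111
Gen 9 (rule 182): 1100100010101010
Gen 10 (rule 169): 1000001001010100
Gen 11 (rule 110): 1000011011111100
Gen 12 (rule 182): 1100100101111010

Answer: 1100100101111010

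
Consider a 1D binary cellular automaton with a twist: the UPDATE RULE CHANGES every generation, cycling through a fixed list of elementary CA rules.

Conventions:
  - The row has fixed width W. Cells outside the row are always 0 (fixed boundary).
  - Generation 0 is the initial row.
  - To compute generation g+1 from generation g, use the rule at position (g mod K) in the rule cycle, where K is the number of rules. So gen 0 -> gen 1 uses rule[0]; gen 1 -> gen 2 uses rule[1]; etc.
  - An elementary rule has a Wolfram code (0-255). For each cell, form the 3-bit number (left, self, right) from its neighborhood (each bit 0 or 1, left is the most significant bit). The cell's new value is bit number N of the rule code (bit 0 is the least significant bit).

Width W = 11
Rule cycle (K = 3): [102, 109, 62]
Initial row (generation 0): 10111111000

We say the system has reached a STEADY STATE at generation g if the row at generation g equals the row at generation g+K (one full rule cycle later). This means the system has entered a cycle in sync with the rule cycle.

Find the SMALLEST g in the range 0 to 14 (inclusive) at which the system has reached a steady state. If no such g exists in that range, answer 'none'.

Gen 0: 10111111000
Gen 1 (rule 102): 11000001000
Gen 2 (rule 109): 11011101011
Gen 3 (rule 62): 10110011110
Gen 4 (rule 102): 11010100010
Gen 5 (rule 109): 11111101010
Gen 6 (rule 62): 10000011111
Gen 7 (rule 102): 10000100001
Gen 8 (rule 109): 10110101101
Gen 9 (rule 62): 11101111011
Gen 10 (rule 102): 00110001101
Gen 11 (rule 109): 10110101111
Gen 12 (rule 62): 11101111000
Gen 13 (rule 102): 00110001000
Gen 14 (rule 109): 10110101011
Gen 15 (rule 62): 11101111110
Gen 16 (rule 102): 00110000010
Gen 17 (rule 109): 10110111010

Answer: none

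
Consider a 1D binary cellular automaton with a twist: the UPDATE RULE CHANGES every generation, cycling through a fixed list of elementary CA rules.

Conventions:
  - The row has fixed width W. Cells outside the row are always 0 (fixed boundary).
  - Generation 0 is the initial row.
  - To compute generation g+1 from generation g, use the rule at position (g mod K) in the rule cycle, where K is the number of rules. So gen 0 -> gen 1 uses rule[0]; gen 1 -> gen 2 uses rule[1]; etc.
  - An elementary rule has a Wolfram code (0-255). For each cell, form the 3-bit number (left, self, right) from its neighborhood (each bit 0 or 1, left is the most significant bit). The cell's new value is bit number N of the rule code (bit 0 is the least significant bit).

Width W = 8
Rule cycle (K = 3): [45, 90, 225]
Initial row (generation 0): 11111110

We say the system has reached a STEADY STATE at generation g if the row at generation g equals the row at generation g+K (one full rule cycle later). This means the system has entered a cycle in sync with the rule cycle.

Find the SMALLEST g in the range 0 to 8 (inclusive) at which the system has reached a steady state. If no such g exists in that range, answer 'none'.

Gen 0: 11111110
Gen 1 (rule 45): 10000000
Gen 2 (rule 90): 01000000
Gen 3 (rule 225): 00011111
Gen 4 (rule 45): 11010000
Gen 5 (rule 90): 11001000
Gen 6 (rule 225): 01000011
Gen 7 (rule 45): 01011010
Gen 8 (rule 90): 10011001
Gen 9 (rule 225): 00001000
Gen 10 (rule 45): 11101011
Gen 11 (rule 90): 10100011

Answer: none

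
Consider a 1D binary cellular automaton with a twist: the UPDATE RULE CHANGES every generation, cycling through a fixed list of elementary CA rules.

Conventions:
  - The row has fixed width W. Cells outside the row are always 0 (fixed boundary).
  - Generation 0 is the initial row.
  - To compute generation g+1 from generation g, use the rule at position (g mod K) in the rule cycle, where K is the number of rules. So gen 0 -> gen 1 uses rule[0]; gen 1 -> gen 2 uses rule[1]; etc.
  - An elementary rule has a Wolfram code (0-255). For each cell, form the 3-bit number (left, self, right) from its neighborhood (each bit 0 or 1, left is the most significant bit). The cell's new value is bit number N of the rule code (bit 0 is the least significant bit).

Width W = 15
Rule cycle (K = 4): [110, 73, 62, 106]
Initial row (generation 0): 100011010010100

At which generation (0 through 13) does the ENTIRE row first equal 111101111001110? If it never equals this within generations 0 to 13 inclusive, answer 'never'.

Gen 0: 100011010010100
Gen 1 (rule 110): 100111110111100
Gen 2 (rule 73): 000100010100101
Gen 3 (rule 62): 001110111111111
Gen 4 (rule 106): 011011100000001
Gen 5 (rule 110): 111110100000011
Gen 6 (rule 73): 100010001111011
Gen 7 (rule 62): 110111011000110
Gen 8 (rule 106): 111101111001110
Gen 9 (rule 110): 100111001011010
Gen 10 (rule 73): 000101000011000
Gen 11 (rule 62): 001111100110100
Gen 12 (rule 106): 011000101111000
Gen 13 (rule 110): 111001111001000

Answer: 8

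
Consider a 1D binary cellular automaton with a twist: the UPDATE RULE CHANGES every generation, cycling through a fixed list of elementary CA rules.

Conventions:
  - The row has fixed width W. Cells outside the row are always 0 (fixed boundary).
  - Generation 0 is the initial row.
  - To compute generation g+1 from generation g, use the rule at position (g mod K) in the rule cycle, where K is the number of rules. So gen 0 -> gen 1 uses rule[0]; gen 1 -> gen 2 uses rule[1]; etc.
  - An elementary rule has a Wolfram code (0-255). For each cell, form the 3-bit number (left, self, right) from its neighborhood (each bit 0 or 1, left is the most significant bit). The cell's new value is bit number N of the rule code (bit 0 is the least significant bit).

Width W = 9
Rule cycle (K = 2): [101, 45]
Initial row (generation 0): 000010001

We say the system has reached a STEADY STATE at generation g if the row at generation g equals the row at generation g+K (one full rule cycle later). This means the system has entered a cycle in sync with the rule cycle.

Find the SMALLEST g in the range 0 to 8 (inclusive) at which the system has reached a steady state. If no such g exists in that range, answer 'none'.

Gen 0: 000010001
Gen 1 (rule 101): 111010101
Gen 2 (rule 45): 100111111
Gen 3 (rule 101): 100000001
Gen 4 (rule 45): 101111101
Gen 5 (rule 101): 110000111
Gen 6 (rule 45): 100110100
Gen 7 (rule 101): 100011101
Gen 8 (rule 45): 101010011
Gen 9 (rule 101): 111110001
Gen 10 (rule 45): 100000101

Answer: none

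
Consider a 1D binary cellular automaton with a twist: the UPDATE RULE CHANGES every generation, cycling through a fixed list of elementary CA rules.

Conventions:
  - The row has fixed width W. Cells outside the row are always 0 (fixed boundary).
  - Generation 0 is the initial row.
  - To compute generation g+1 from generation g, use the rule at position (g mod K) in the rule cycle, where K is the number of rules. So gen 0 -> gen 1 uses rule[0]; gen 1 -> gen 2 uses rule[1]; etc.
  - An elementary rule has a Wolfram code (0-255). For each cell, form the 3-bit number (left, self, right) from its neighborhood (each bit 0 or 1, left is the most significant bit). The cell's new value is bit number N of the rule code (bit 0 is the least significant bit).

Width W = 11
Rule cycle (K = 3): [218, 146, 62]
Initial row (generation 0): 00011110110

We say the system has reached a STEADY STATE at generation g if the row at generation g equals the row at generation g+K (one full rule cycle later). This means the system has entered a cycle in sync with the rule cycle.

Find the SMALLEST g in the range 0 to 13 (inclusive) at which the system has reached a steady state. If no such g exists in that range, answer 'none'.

Answer: 7

Derivation:
Gen 0: 00011110110
Gen 1 (rule 218): 00111110111
Gen 2 (rule 146): 01011100010
Gen 3 (rule 62): 11110010111
Gen 4 (rule 218): 11111100111
Gen 5 (rule 146): 01111011010
Gen 6 (rule 62): 11000110111
Gen 7 (rule 218): 11101110111
Gen 8 (rule 146): 01000100010
Gen 9 (rule 62): 11101110111
Gen 10 (rule 218): 11101110111
Gen 11 (rule 146): 01000100010
Gen 12 (rule 62): 11101110111
Gen 13 (rule 218): 11101110111
Gen 14 (rule 146): 01000100010
Gen 15 (rule 62): 11101110111
Gen 16 (rule 218): 11101110111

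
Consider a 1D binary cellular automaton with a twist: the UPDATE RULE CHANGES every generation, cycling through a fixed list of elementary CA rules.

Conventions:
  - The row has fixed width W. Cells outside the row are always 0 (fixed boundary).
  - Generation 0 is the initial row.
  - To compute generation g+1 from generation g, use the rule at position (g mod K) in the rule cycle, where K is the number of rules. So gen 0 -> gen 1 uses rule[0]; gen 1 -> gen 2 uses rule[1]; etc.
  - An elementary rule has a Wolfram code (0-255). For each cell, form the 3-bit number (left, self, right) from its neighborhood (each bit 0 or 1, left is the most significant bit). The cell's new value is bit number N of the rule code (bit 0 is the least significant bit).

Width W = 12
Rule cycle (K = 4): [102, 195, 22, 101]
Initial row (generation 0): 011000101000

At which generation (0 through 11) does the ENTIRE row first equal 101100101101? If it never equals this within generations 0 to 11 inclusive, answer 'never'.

Answer: never

Derivation:
Gen 0: 011000101000
Gen 1 (rule 102): 101001111000
Gen 2 (rule 195): 000010111011
Gen 3 (rule 22): 000110000000
Gen 4 (rule 101): 110010111111
Gen 5 (rule 102): 010111000001
Gen 6 (rule 195): 100011011110
Gen 7 (rule 22): 110100000001
Gen 8 (rule 101): 011101111101
Gen 9 (rule 102): 100110000111
Gen 10 (rule 195): 001010111011
Gen 11 (rule 22): 011010000000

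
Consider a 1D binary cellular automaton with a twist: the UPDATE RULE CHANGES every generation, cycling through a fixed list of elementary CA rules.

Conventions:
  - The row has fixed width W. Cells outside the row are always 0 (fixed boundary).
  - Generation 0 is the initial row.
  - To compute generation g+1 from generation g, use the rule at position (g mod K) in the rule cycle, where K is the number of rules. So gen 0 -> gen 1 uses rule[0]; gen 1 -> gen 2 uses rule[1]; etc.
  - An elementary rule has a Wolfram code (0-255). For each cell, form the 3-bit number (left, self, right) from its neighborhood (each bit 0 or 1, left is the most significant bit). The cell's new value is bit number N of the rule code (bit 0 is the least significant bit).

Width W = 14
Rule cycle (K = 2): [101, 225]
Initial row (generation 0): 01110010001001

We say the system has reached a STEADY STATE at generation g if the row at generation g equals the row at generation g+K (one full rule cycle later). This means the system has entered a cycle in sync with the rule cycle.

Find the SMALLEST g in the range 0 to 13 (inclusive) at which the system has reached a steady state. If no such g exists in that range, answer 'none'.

Gen 0: 01110010001001
Gen 1 (rule 101): 00010010101001
Gen 2 (rule 225): 11000001010000
Gen 3 (rule 101): 01011101110111
Gen 4 (rule 225): 00101110111011
Gen 5 (rule 101): 10110011001101
Gen 6 (rule 225): 01010001000110
Gen 7 (rule 101): 01110101010010
Gen 8 (rule 225): 00111010100000
Gen 9 (rule 101): 10001111101111
Gen 10 (rule 225): 00100111110111
Gen 11 (rule 101): 10100000011001
Gen 12 (rule 225): 01001111001000
Gen 13 (rule 101): 01000001001011
Gen 14 (rule 225): 00011100000101
Gen 15 (rule 101): 11000101110111

Answer: none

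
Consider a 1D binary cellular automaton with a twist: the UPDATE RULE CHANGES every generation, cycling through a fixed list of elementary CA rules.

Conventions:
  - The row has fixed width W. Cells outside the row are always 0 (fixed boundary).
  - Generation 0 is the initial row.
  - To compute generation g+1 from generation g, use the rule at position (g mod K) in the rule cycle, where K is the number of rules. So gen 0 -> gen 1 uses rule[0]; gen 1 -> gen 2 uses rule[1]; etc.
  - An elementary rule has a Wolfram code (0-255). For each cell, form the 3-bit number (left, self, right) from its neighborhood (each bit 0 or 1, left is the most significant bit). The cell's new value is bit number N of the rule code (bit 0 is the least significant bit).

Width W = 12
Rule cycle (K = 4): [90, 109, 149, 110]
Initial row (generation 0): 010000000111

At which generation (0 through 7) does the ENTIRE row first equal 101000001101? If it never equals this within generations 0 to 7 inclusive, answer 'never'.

Gen 0: 010000000111
Gen 1 (rule 90): 101000001101
Gen 2 (rule 109): 111011101111
Gen 3 (rule 149): 010001000110
Gen 4 (rule 110): 110011001110
Gen 5 (rule 90): 111111111011
Gen 6 (rule 109): 100000001111
Gen 7 (rule 149): 111111100110

Answer: 1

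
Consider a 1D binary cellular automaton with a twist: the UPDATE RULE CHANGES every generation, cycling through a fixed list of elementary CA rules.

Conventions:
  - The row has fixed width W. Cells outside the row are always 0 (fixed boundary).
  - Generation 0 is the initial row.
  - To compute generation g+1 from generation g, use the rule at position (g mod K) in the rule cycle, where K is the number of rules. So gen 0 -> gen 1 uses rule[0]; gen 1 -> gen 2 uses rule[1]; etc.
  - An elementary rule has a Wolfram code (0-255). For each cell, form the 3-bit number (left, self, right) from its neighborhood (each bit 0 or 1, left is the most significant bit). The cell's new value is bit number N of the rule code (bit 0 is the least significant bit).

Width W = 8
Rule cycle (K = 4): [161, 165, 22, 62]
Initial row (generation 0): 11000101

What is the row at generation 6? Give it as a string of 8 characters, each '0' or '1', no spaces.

Gen 0: 11000101
Gen 1 (rule 161): 00010010
Gen 2 (rule 165): 11010010
Gen 3 (rule 22): 00011111
Gen 4 (rule 62): 00110000
Gen 5 (rule 161): 10000111
Gen 6 (rule 165): 10110010

Answer: 10110010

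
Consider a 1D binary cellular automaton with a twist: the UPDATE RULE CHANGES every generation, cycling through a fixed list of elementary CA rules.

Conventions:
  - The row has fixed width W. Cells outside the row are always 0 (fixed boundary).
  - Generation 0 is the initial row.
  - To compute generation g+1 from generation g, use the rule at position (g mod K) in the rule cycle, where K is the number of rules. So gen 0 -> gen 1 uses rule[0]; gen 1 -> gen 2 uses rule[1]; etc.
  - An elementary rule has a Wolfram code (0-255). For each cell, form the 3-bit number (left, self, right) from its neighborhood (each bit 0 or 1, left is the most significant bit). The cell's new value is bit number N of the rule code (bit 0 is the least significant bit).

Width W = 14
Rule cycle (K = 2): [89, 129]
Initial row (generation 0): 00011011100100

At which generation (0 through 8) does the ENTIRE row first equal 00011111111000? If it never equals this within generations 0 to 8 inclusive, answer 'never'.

Gen 0: 00011011100100
Gen 1 (rule 89): 11011010110011
Gen 2 (rule 129): 00000000000000
Gen 3 (rule 89): 11111111111111
Gen 4 (rule 129): 01111111111110
Gen 5 (rule 89): 01000000000011
Gen 6 (rule 129): 00011111111000
Gen 7 (rule 89): 11010000001111
Gen 8 (rule 129): 00000111100110

Answer: 6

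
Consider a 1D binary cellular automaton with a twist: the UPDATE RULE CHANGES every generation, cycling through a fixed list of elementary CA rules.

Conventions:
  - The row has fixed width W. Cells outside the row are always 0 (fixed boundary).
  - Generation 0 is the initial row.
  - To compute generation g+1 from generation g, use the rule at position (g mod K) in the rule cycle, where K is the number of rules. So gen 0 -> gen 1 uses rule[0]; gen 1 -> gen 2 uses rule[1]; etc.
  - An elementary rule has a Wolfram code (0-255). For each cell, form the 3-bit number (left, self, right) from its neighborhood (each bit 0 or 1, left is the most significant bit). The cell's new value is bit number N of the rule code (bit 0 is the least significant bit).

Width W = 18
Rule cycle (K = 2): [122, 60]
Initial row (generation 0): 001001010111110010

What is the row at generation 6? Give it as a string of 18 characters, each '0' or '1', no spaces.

Gen 0: 001001010111110010
Gen 1 (rule 122): 010110101100011101
Gen 2 (rule 60): 011101111010010011
Gen 3 (rule 122): 110111001101101111
Gen 4 (rule 60): 101100101011011000
Gen 5 (rule 122): 011111010111111100
Gen 6 (rule 60): 010000111100000010

Answer: 010000111100000010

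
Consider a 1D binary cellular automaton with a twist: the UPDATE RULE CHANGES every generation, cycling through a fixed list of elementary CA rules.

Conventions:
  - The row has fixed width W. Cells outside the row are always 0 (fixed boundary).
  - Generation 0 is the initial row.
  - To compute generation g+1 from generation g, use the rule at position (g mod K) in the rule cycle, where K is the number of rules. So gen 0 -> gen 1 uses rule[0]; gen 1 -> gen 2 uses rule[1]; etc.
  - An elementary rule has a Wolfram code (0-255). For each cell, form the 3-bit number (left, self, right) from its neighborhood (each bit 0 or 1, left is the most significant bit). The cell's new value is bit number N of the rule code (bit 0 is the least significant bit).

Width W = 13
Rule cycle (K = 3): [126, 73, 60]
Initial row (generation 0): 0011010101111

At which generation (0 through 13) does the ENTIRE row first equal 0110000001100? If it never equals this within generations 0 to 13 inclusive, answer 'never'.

Gen 0: 0011010101111
Gen 1 (rule 126): 0111111111001
Gen 2 (rule 73): 0100000001000
Gen 3 (rule 60): 0110000001100
Gen 4 (rule 126): 1111000011110
Gen 5 (rule 73): 1001011010010
Gen 6 (rule 60): 1101110111011
Gen 7 (rule 126): 1111011101111
Gen 8 (rule 73): 1001010101001
Gen 9 (rule 60): 1101111111101
Gen 10 (rule 126): 1111000000111
Gen 11 (rule 73): 1001011110101
Gen 12 (rule 60): 1101110001111
Gen 13 (rule 126): 1111011011001

Answer: 3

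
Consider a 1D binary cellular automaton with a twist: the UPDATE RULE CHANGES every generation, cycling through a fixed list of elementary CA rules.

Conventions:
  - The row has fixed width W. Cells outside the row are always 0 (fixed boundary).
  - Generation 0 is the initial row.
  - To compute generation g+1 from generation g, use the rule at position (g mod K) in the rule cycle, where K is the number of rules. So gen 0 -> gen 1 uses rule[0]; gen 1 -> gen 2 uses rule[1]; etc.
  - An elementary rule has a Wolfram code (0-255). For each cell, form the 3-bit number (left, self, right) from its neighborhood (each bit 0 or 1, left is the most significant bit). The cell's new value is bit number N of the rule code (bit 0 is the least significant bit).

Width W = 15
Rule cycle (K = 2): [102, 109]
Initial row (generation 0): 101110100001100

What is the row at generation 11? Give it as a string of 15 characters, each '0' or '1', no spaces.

Gen 0: 101110100001100
Gen 1 (rule 102): 110011100010100
Gen 2 (rule 109): 110010101011101
Gen 3 (rule 102): 010111111100111
Gen 4 (rule 109): 011100000100101
Gen 5 (rule 102): 100100001101111
Gen 6 (rule 109): 100101101111001
Gen 7 (rule 102): 101110110001011
Gen 8 (rule 109): 111011110101111
Gen 9 (rule 102): 001100011110001
Gen 10 (rule 109): 101101010010101
Gen 11 (rule 102): 110111110111111

Answer: 110111110111111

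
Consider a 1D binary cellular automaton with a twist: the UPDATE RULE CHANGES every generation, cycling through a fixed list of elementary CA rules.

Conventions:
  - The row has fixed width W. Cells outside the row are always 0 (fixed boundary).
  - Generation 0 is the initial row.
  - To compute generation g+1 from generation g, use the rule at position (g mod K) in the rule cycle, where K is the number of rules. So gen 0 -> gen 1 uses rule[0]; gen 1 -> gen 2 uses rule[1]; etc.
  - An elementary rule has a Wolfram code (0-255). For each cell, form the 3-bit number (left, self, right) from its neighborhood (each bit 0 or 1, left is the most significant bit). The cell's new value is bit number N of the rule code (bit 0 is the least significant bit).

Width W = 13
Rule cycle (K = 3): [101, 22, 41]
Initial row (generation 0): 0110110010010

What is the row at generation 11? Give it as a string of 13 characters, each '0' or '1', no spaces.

Answer: 0000000010001

Derivation:
Gen 0: 0110110010010
Gen 1 (rule 101): 0011010010010
Gen 2 (rule 22): 0100011111111
Gen 3 (rule 41): 0001010000000
Gen 4 (rule 101): 1101110111111
Gen 5 (rule 22): 0000000000000
Gen 6 (rule 41): 1111111111111
Gen 7 (rule 101): 0000000000001
Gen 8 (rule 22): 0000000000011
Gen 9 (rule 41): 1111111111010
Gen 10 (rule 101): 0000000001110
Gen 11 (rule 22): 0000000010001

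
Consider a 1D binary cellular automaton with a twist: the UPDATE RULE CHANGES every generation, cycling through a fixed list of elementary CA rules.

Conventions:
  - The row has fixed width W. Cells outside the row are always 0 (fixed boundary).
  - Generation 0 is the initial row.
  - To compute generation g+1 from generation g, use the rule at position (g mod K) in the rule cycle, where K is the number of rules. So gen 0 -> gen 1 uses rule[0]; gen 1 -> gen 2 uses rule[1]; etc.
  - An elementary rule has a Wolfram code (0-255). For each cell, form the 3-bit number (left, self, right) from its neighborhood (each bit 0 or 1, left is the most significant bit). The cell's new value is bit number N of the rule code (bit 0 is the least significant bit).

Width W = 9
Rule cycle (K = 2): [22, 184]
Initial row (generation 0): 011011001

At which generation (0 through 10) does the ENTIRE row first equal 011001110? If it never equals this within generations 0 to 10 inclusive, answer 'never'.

Answer: never

Derivation:
Gen 0: 011011001
Gen 1 (rule 22): 100000111
Gen 2 (rule 184): 010000110
Gen 3 (rule 22): 111001001
Gen 4 (rule 184): 110100100
Gen 5 (rule 22): 000111110
Gen 6 (rule 184): 000111101
Gen 7 (rule 22): 001000001
Gen 8 (rule 184): 000100000
Gen 9 (rule 22): 001110000
Gen 10 (rule 184): 001101000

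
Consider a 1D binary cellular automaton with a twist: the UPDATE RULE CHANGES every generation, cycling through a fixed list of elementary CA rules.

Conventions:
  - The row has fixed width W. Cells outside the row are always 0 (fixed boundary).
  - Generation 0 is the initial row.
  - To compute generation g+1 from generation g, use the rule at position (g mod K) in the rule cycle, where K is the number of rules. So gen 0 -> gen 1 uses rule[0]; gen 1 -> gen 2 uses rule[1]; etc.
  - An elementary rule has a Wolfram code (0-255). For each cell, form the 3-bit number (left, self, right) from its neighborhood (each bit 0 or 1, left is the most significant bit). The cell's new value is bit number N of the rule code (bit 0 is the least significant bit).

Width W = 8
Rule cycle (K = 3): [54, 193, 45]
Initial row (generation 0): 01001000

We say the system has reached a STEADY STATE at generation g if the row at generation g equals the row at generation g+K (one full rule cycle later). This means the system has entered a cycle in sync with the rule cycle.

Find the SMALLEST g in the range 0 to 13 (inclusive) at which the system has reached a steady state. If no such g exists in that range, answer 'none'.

Answer: 12

Derivation:
Gen 0: 01001000
Gen 1 (rule 54): 11111100
Gen 2 (rule 193): 01111101
Gen 3 (rule 45): 01000011
Gen 4 (rule 54): 11100100
Gen 5 (rule 193): 01100001
Gen 6 (rule 45): 01001101
Gen 7 (rule 54): 11110011
Gen 8 (rule 193): 01110001
Gen 9 (rule 45): 01000101
Gen 10 (rule 54): 11101111
Gen 11 (rule 193): 01100111
Gen 12 (rule 45): 01000100
Gen 13 (rule 54): 11101110
Gen 14 (rule 193): 01100110
Gen 15 (rule 45): 01000100
Gen 16 (rule 54): 11101110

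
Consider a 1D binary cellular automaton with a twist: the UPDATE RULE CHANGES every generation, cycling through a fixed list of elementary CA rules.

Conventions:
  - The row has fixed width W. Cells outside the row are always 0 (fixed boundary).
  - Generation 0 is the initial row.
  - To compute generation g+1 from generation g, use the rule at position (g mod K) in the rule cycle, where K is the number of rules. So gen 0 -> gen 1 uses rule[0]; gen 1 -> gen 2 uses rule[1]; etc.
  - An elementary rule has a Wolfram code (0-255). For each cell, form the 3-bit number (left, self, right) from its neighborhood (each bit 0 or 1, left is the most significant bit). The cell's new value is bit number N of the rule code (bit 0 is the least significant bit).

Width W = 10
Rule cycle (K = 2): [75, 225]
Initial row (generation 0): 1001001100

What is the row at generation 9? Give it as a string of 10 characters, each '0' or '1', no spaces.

Answer: 0011110110

Derivation:
Gen 0: 1001001100
Gen 1 (rule 75): 0010011101
Gen 2 (rule 225): 1000001110
Gen 3 (rule 75): 0011111010
Gen 4 (rule 225): 1001111100
Gen 5 (rule 75): 0011000101
Gen 6 (rule 225): 1001010010
Gen 7 (rule 75): 0010000100
Gen 8 (rule 225): 1000110001
Gen 9 (rule 75): 0011110110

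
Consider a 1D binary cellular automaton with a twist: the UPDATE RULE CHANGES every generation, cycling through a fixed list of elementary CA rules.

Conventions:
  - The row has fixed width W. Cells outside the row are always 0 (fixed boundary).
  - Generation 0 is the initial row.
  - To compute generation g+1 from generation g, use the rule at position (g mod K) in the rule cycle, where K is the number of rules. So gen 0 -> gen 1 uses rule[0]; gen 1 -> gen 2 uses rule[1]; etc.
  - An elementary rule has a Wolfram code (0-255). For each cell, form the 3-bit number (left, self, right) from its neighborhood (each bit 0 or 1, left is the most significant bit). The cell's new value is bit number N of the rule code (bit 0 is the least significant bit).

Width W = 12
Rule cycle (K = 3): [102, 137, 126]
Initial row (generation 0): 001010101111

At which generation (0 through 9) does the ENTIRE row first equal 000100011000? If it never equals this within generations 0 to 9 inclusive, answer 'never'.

Gen 0: 001010101111
Gen 1 (rule 102): 011111110001
Gen 2 (rule 137): 011111100100
Gen 3 (rule 126): 110000111110
Gen 4 (rule 102): 010001000010
Gen 5 (rule 137): 000100011000
Gen 6 (rule 126): 001110111100
Gen 7 (rule 102): 010011000100
Gen 8 (rule 137): 000010010001
Gen 9 (rule 126): 000111111011

Answer: 5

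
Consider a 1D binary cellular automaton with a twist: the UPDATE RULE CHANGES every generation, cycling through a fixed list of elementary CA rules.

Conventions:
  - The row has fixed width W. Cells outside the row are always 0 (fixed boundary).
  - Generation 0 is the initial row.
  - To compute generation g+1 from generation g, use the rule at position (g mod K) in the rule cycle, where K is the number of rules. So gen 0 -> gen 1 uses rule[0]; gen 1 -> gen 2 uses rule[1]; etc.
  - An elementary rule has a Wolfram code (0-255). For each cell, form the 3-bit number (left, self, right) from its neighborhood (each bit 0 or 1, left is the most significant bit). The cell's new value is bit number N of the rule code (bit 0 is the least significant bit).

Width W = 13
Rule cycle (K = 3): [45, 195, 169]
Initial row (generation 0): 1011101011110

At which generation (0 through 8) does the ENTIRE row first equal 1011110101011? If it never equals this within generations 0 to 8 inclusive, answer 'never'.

Gen 0: 1011101011110
Gen 1 (rule 45): 1110011110000
Gen 2 (rule 195): 0110101110111
Gen 3 (rule 169): 0101011101110
Gen 4 (rule 45): 0111110011000
Gen 5 (rule 195): 1011110101011
Gen 6 (rule 169): 0111101010110
Gen 7 (rule 45): 0100011111100
Gen 8 (rule 195): 1001101111101

Answer: 5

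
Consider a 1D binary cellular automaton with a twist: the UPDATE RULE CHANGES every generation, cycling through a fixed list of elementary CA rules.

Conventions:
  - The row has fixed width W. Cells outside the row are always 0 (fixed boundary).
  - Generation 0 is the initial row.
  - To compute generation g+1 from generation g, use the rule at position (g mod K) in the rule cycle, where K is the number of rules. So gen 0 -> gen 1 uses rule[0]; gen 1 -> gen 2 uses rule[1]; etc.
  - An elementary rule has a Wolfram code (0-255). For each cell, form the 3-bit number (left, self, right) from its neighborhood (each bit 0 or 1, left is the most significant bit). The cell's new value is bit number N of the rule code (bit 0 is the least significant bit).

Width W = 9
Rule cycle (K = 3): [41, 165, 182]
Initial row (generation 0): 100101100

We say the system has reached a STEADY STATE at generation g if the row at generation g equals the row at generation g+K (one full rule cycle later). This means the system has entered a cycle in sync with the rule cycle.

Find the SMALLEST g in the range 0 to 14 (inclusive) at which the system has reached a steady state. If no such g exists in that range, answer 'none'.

Gen 0: 100101100
Gen 1 (rule 41): 000011001
Gen 2 (rule 165): 111000001
Gen 3 (rule 182): 010100011
Gen 4 (rule 41): 001001010
Gen 5 (rule 165): 101001110
Gen 6 (rule 182): 111110101
Gen 7 (rule 41): 100001010
Gen 8 (rule 165): 101101110
Gen 9 (rule 182): 110010101
Gen 10 (rule 41): 100001010
Gen 11 (rule 165): 101101110
Gen 12 (rule 182): 110010101
Gen 13 (rule 41): 100001010
Gen 14 (rule 165): 101101110
Gen 15 (rule 182): 110010101
Gen 16 (rule 41): 100001010
Gen 17 (rule 165): 101101110

Answer: 7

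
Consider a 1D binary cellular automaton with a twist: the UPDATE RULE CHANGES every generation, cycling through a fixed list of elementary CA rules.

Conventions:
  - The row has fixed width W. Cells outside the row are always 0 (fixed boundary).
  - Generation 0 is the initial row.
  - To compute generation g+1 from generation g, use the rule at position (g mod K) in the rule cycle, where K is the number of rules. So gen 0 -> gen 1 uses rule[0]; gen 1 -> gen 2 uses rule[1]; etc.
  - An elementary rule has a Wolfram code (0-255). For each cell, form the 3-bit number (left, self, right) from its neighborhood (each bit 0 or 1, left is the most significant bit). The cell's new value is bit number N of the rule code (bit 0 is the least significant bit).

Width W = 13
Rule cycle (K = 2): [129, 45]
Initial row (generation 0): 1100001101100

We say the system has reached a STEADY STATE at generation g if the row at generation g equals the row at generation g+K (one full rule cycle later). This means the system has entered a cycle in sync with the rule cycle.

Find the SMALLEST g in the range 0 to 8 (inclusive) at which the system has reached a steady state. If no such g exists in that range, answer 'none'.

Gen 0: 1100001101100
Gen 1 (rule 129): 0001100000001
Gen 2 (rule 45): 1101001111101
Gen 3 (rule 129): 0000000111000
Gen 4 (rule 45): 1111110100011
Gen 5 (rule 129): 0111100001000
Gen 6 (rule 45): 0100001101011
Gen 7 (rule 129): 0001100000000
Gen 8 (rule 45): 1101001111111
Gen 9 (rule 129): 0000000111110
Gen 10 (rule 45): 1111110100000

Answer: none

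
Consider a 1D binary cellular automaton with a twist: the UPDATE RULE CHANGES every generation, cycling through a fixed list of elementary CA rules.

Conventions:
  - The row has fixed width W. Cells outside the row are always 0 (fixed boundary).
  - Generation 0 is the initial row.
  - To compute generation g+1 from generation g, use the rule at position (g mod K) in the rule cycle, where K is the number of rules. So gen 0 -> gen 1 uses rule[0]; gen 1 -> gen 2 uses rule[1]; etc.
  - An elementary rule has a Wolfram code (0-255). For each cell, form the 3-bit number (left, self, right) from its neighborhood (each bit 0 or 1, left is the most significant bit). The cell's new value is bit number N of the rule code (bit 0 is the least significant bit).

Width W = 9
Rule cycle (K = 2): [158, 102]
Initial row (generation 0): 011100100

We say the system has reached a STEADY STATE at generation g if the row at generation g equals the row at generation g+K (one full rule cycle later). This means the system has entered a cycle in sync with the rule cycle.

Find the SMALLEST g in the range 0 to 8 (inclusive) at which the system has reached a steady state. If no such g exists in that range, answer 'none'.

Gen 0: 011100100
Gen 1 (rule 158): 111011110
Gen 2 (rule 102): 001100010
Gen 3 (rule 158): 011010111
Gen 4 (rule 102): 101111001
Gen 5 (rule 158): 101110111
Gen 6 (rule 102): 110011001
Gen 7 (rule 158): 101110111
Gen 8 (rule 102): 110011001
Gen 9 (rule 158): 101110111
Gen 10 (rule 102): 110011001

Answer: 5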